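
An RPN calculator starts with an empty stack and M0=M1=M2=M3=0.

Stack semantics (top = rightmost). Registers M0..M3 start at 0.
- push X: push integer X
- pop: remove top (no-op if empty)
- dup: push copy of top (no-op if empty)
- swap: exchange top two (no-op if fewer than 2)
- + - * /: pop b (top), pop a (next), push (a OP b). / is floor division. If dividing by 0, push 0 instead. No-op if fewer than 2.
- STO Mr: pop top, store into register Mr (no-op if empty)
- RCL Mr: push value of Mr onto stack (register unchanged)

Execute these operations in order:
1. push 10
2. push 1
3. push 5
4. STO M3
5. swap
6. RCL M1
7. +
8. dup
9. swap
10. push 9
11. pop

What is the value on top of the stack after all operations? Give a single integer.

After op 1 (push 10): stack=[10] mem=[0,0,0,0]
After op 2 (push 1): stack=[10,1] mem=[0,0,0,0]
After op 3 (push 5): stack=[10,1,5] mem=[0,0,0,0]
After op 4 (STO M3): stack=[10,1] mem=[0,0,0,5]
After op 5 (swap): stack=[1,10] mem=[0,0,0,5]
After op 6 (RCL M1): stack=[1,10,0] mem=[0,0,0,5]
After op 7 (+): stack=[1,10] mem=[0,0,0,5]
After op 8 (dup): stack=[1,10,10] mem=[0,0,0,5]
After op 9 (swap): stack=[1,10,10] mem=[0,0,0,5]
After op 10 (push 9): stack=[1,10,10,9] mem=[0,0,0,5]
After op 11 (pop): stack=[1,10,10] mem=[0,0,0,5]

Answer: 10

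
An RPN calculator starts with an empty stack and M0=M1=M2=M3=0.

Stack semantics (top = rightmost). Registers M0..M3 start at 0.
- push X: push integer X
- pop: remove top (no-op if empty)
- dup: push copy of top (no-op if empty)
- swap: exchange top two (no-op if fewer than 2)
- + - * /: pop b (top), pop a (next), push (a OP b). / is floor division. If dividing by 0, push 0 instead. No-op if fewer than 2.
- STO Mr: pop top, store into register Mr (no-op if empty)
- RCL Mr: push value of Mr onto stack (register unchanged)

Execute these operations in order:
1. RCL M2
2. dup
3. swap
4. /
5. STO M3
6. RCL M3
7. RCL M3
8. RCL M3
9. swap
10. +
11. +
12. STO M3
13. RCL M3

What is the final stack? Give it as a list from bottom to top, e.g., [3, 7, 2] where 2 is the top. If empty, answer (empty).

Answer: [0]

Derivation:
After op 1 (RCL M2): stack=[0] mem=[0,0,0,0]
After op 2 (dup): stack=[0,0] mem=[0,0,0,0]
After op 3 (swap): stack=[0,0] mem=[0,0,0,0]
After op 4 (/): stack=[0] mem=[0,0,0,0]
After op 5 (STO M3): stack=[empty] mem=[0,0,0,0]
After op 6 (RCL M3): stack=[0] mem=[0,0,0,0]
After op 7 (RCL M3): stack=[0,0] mem=[0,0,0,0]
After op 8 (RCL M3): stack=[0,0,0] mem=[0,0,0,0]
After op 9 (swap): stack=[0,0,0] mem=[0,0,0,0]
After op 10 (+): stack=[0,0] mem=[0,0,0,0]
After op 11 (+): stack=[0] mem=[0,0,0,0]
After op 12 (STO M3): stack=[empty] mem=[0,0,0,0]
After op 13 (RCL M3): stack=[0] mem=[0,0,0,0]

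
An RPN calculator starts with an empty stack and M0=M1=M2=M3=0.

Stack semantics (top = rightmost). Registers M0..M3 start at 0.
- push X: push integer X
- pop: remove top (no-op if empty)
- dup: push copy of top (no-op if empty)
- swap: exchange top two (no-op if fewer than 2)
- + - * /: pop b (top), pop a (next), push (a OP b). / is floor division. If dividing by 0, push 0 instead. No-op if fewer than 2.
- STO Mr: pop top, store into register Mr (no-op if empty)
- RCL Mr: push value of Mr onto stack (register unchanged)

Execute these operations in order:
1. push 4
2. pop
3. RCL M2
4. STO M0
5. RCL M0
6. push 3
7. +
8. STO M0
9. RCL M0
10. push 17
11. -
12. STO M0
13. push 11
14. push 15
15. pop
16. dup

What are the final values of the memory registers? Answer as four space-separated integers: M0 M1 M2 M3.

After op 1 (push 4): stack=[4] mem=[0,0,0,0]
After op 2 (pop): stack=[empty] mem=[0,0,0,0]
After op 3 (RCL M2): stack=[0] mem=[0,0,0,0]
After op 4 (STO M0): stack=[empty] mem=[0,0,0,0]
After op 5 (RCL M0): stack=[0] mem=[0,0,0,0]
After op 6 (push 3): stack=[0,3] mem=[0,0,0,0]
After op 7 (+): stack=[3] mem=[0,0,0,0]
After op 8 (STO M0): stack=[empty] mem=[3,0,0,0]
After op 9 (RCL M0): stack=[3] mem=[3,0,0,0]
After op 10 (push 17): stack=[3,17] mem=[3,0,0,0]
After op 11 (-): stack=[-14] mem=[3,0,0,0]
After op 12 (STO M0): stack=[empty] mem=[-14,0,0,0]
After op 13 (push 11): stack=[11] mem=[-14,0,0,0]
After op 14 (push 15): stack=[11,15] mem=[-14,0,0,0]
After op 15 (pop): stack=[11] mem=[-14,0,0,0]
After op 16 (dup): stack=[11,11] mem=[-14,0,0,0]

Answer: -14 0 0 0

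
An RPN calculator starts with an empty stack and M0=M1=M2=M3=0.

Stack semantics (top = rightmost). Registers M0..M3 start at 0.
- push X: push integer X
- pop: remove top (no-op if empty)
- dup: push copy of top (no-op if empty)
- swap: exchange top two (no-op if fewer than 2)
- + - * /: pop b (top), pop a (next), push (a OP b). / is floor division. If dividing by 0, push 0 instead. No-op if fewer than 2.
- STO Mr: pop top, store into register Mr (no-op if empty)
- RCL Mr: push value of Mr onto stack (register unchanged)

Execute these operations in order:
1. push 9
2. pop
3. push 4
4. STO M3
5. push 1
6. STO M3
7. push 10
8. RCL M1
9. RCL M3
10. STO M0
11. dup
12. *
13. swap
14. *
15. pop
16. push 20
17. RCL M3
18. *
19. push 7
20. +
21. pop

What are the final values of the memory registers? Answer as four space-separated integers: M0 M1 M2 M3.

After op 1 (push 9): stack=[9] mem=[0,0,0,0]
After op 2 (pop): stack=[empty] mem=[0,0,0,0]
After op 3 (push 4): stack=[4] mem=[0,0,0,0]
After op 4 (STO M3): stack=[empty] mem=[0,0,0,4]
After op 5 (push 1): stack=[1] mem=[0,0,0,4]
After op 6 (STO M3): stack=[empty] mem=[0,0,0,1]
After op 7 (push 10): stack=[10] mem=[0,0,0,1]
After op 8 (RCL M1): stack=[10,0] mem=[0,0,0,1]
After op 9 (RCL M3): stack=[10,0,1] mem=[0,0,0,1]
After op 10 (STO M0): stack=[10,0] mem=[1,0,0,1]
After op 11 (dup): stack=[10,0,0] mem=[1,0,0,1]
After op 12 (*): stack=[10,0] mem=[1,0,0,1]
After op 13 (swap): stack=[0,10] mem=[1,0,0,1]
After op 14 (*): stack=[0] mem=[1,0,0,1]
After op 15 (pop): stack=[empty] mem=[1,0,0,1]
After op 16 (push 20): stack=[20] mem=[1,0,0,1]
After op 17 (RCL M3): stack=[20,1] mem=[1,0,0,1]
After op 18 (*): stack=[20] mem=[1,0,0,1]
After op 19 (push 7): stack=[20,7] mem=[1,0,0,1]
After op 20 (+): stack=[27] mem=[1,0,0,1]
After op 21 (pop): stack=[empty] mem=[1,0,0,1]

Answer: 1 0 0 1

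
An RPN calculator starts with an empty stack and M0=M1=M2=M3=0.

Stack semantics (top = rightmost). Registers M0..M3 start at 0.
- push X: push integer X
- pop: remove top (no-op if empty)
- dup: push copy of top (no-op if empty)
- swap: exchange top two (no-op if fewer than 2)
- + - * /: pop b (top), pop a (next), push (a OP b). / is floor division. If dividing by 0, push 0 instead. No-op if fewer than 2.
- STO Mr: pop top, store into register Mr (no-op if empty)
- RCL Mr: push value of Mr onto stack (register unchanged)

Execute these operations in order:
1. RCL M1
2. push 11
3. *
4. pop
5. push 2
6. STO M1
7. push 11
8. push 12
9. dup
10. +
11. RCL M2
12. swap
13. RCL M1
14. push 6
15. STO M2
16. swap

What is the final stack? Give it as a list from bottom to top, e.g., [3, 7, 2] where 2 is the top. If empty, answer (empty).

After op 1 (RCL M1): stack=[0] mem=[0,0,0,0]
After op 2 (push 11): stack=[0,11] mem=[0,0,0,0]
After op 3 (*): stack=[0] mem=[0,0,0,0]
After op 4 (pop): stack=[empty] mem=[0,0,0,0]
After op 5 (push 2): stack=[2] mem=[0,0,0,0]
After op 6 (STO M1): stack=[empty] mem=[0,2,0,0]
After op 7 (push 11): stack=[11] mem=[0,2,0,0]
After op 8 (push 12): stack=[11,12] mem=[0,2,0,0]
After op 9 (dup): stack=[11,12,12] mem=[0,2,0,0]
After op 10 (+): stack=[11,24] mem=[0,2,0,0]
After op 11 (RCL M2): stack=[11,24,0] mem=[0,2,0,0]
After op 12 (swap): stack=[11,0,24] mem=[0,2,0,0]
After op 13 (RCL M1): stack=[11,0,24,2] mem=[0,2,0,0]
After op 14 (push 6): stack=[11,0,24,2,6] mem=[0,2,0,0]
After op 15 (STO M2): stack=[11,0,24,2] mem=[0,2,6,0]
After op 16 (swap): stack=[11,0,2,24] mem=[0,2,6,0]

Answer: [11, 0, 2, 24]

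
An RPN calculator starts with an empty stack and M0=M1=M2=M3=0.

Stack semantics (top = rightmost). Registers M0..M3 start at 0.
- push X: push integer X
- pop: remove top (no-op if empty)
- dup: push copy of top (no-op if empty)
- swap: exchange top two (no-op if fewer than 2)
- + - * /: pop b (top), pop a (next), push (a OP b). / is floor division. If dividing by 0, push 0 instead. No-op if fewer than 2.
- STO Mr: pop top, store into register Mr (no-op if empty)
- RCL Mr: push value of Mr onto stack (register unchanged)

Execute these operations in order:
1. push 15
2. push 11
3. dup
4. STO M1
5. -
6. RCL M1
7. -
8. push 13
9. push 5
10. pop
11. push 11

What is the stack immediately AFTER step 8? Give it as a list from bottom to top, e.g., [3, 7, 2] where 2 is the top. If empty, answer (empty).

After op 1 (push 15): stack=[15] mem=[0,0,0,0]
After op 2 (push 11): stack=[15,11] mem=[0,0,0,0]
After op 3 (dup): stack=[15,11,11] mem=[0,0,0,0]
After op 4 (STO M1): stack=[15,11] mem=[0,11,0,0]
After op 5 (-): stack=[4] mem=[0,11,0,0]
After op 6 (RCL M1): stack=[4,11] mem=[0,11,0,0]
After op 7 (-): stack=[-7] mem=[0,11,0,0]
After op 8 (push 13): stack=[-7,13] mem=[0,11,0,0]

[-7, 13]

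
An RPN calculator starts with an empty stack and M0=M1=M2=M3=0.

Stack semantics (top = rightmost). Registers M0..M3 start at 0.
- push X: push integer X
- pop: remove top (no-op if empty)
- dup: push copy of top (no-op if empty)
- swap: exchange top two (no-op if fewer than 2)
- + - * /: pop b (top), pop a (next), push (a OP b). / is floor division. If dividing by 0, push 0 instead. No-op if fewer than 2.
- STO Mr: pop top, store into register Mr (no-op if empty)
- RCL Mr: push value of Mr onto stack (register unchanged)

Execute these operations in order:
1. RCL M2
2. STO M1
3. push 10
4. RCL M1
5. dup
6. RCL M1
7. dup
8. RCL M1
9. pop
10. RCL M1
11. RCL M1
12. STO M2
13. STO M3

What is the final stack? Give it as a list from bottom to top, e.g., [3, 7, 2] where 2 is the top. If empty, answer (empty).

After op 1 (RCL M2): stack=[0] mem=[0,0,0,0]
After op 2 (STO M1): stack=[empty] mem=[0,0,0,0]
After op 3 (push 10): stack=[10] mem=[0,0,0,0]
After op 4 (RCL M1): stack=[10,0] mem=[0,0,0,0]
After op 5 (dup): stack=[10,0,0] mem=[0,0,0,0]
After op 6 (RCL M1): stack=[10,0,0,0] mem=[0,0,0,0]
After op 7 (dup): stack=[10,0,0,0,0] mem=[0,0,0,0]
After op 8 (RCL M1): stack=[10,0,0,0,0,0] mem=[0,0,0,0]
After op 9 (pop): stack=[10,0,0,0,0] mem=[0,0,0,0]
After op 10 (RCL M1): stack=[10,0,0,0,0,0] mem=[0,0,0,0]
After op 11 (RCL M1): stack=[10,0,0,0,0,0,0] mem=[0,0,0,0]
After op 12 (STO M2): stack=[10,0,0,0,0,0] mem=[0,0,0,0]
After op 13 (STO M3): stack=[10,0,0,0,0] mem=[0,0,0,0]

Answer: [10, 0, 0, 0, 0]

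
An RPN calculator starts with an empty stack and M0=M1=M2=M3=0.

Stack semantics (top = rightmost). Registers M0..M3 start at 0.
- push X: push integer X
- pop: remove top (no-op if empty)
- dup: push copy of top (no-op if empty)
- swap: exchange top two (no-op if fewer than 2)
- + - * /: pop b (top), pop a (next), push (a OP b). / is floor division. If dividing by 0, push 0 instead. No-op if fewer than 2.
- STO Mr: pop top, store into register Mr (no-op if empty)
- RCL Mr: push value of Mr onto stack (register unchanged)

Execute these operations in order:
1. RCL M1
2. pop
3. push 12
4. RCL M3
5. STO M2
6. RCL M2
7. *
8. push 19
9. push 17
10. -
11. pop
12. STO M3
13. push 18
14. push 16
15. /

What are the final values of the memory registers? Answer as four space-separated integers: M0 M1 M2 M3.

After op 1 (RCL M1): stack=[0] mem=[0,0,0,0]
After op 2 (pop): stack=[empty] mem=[0,0,0,0]
After op 3 (push 12): stack=[12] mem=[0,0,0,0]
After op 4 (RCL M3): stack=[12,0] mem=[0,0,0,0]
After op 5 (STO M2): stack=[12] mem=[0,0,0,0]
After op 6 (RCL M2): stack=[12,0] mem=[0,0,0,0]
After op 7 (*): stack=[0] mem=[0,0,0,0]
After op 8 (push 19): stack=[0,19] mem=[0,0,0,0]
After op 9 (push 17): stack=[0,19,17] mem=[0,0,0,0]
After op 10 (-): stack=[0,2] mem=[0,0,0,0]
After op 11 (pop): stack=[0] mem=[0,0,0,0]
After op 12 (STO M3): stack=[empty] mem=[0,0,0,0]
After op 13 (push 18): stack=[18] mem=[0,0,0,0]
After op 14 (push 16): stack=[18,16] mem=[0,0,0,0]
After op 15 (/): stack=[1] mem=[0,0,0,0]

Answer: 0 0 0 0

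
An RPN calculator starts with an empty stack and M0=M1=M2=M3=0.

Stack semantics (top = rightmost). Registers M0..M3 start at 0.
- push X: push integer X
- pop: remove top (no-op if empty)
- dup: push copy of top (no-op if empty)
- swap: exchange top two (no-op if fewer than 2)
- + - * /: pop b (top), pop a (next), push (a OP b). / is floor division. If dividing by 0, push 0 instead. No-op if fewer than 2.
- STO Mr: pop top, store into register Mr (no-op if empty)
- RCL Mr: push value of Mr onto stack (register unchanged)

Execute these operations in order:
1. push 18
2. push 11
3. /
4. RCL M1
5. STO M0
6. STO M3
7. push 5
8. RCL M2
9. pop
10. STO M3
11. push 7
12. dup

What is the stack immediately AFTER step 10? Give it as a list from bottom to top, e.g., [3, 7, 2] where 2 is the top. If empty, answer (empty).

After op 1 (push 18): stack=[18] mem=[0,0,0,0]
After op 2 (push 11): stack=[18,11] mem=[0,0,0,0]
After op 3 (/): stack=[1] mem=[0,0,0,0]
After op 4 (RCL M1): stack=[1,0] mem=[0,0,0,0]
After op 5 (STO M0): stack=[1] mem=[0,0,0,0]
After op 6 (STO M3): stack=[empty] mem=[0,0,0,1]
After op 7 (push 5): stack=[5] mem=[0,0,0,1]
After op 8 (RCL M2): stack=[5,0] mem=[0,0,0,1]
After op 9 (pop): stack=[5] mem=[0,0,0,1]
After op 10 (STO M3): stack=[empty] mem=[0,0,0,5]

(empty)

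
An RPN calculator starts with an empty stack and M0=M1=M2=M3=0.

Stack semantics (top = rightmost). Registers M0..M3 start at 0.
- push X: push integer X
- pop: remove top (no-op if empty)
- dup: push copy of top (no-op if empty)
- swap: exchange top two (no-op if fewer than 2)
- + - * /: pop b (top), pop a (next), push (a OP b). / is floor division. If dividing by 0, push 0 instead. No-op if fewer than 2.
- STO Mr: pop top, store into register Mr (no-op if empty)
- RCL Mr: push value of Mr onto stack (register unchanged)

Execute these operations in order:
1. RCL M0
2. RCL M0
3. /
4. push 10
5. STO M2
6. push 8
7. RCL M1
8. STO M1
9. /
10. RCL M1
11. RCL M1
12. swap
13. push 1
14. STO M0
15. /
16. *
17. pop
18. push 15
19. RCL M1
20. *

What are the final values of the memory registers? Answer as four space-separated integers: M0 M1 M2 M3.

After op 1 (RCL M0): stack=[0] mem=[0,0,0,0]
After op 2 (RCL M0): stack=[0,0] mem=[0,0,0,0]
After op 3 (/): stack=[0] mem=[0,0,0,0]
After op 4 (push 10): stack=[0,10] mem=[0,0,0,0]
After op 5 (STO M2): stack=[0] mem=[0,0,10,0]
After op 6 (push 8): stack=[0,8] mem=[0,0,10,0]
After op 7 (RCL M1): stack=[0,8,0] mem=[0,0,10,0]
After op 8 (STO M1): stack=[0,8] mem=[0,0,10,0]
After op 9 (/): stack=[0] mem=[0,0,10,0]
After op 10 (RCL M1): stack=[0,0] mem=[0,0,10,0]
After op 11 (RCL M1): stack=[0,0,0] mem=[0,0,10,0]
After op 12 (swap): stack=[0,0,0] mem=[0,0,10,0]
After op 13 (push 1): stack=[0,0,0,1] mem=[0,0,10,0]
After op 14 (STO M0): stack=[0,0,0] mem=[1,0,10,0]
After op 15 (/): stack=[0,0] mem=[1,0,10,0]
After op 16 (*): stack=[0] mem=[1,0,10,0]
After op 17 (pop): stack=[empty] mem=[1,0,10,0]
After op 18 (push 15): stack=[15] mem=[1,0,10,0]
After op 19 (RCL M1): stack=[15,0] mem=[1,0,10,0]
After op 20 (*): stack=[0] mem=[1,0,10,0]

Answer: 1 0 10 0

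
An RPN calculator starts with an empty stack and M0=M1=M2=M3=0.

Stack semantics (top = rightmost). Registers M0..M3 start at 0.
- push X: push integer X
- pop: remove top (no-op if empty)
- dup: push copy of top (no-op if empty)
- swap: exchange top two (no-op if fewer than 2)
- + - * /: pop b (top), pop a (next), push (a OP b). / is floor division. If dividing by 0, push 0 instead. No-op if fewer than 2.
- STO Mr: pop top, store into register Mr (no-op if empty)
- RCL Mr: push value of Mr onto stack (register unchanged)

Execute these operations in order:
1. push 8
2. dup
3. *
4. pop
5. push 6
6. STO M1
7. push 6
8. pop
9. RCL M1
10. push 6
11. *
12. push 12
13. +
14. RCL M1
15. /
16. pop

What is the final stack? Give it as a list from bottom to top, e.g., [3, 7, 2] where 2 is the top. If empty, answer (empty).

Answer: (empty)

Derivation:
After op 1 (push 8): stack=[8] mem=[0,0,0,0]
After op 2 (dup): stack=[8,8] mem=[0,0,0,0]
After op 3 (*): stack=[64] mem=[0,0,0,0]
After op 4 (pop): stack=[empty] mem=[0,0,0,0]
After op 5 (push 6): stack=[6] mem=[0,0,0,0]
After op 6 (STO M1): stack=[empty] mem=[0,6,0,0]
After op 7 (push 6): stack=[6] mem=[0,6,0,0]
After op 8 (pop): stack=[empty] mem=[0,6,0,0]
After op 9 (RCL M1): stack=[6] mem=[0,6,0,0]
After op 10 (push 6): stack=[6,6] mem=[0,6,0,0]
After op 11 (*): stack=[36] mem=[0,6,0,0]
After op 12 (push 12): stack=[36,12] mem=[0,6,0,0]
After op 13 (+): stack=[48] mem=[0,6,0,0]
After op 14 (RCL M1): stack=[48,6] mem=[0,6,0,0]
After op 15 (/): stack=[8] mem=[0,6,0,0]
After op 16 (pop): stack=[empty] mem=[0,6,0,0]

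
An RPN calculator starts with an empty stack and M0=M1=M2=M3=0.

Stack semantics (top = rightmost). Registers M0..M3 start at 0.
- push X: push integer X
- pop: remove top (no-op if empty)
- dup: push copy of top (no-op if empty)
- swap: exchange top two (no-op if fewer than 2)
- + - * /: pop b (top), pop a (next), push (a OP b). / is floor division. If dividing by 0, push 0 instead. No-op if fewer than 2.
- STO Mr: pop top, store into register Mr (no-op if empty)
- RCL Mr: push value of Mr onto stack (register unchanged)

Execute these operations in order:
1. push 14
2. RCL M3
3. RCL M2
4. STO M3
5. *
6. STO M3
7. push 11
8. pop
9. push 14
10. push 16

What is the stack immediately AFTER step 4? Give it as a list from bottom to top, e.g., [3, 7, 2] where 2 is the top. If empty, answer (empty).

After op 1 (push 14): stack=[14] mem=[0,0,0,0]
After op 2 (RCL M3): stack=[14,0] mem=[0,0,0,0]
After op 3 (RCL M2): stack=[14,0,0] mem=[0,0,0,0]
After op 4 (STO M3): stack=[14,0] mem=[0,0,0,0]

[14, 0]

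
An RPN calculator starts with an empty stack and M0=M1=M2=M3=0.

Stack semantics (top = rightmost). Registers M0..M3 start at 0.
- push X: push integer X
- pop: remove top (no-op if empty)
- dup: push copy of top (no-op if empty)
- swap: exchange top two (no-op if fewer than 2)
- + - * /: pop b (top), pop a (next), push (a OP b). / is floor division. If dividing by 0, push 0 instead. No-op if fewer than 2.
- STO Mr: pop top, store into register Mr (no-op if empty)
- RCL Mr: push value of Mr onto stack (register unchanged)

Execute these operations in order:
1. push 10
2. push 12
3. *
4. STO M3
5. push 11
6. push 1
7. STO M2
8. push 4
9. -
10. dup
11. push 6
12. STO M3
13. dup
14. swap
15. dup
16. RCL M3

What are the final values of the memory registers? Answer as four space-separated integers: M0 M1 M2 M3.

Answer: 0 0 1 6

Derivation:
After op 1 (push 10): stack=[10] mem=[0,0,0,0]
After op 2 (push 12): stack=[10,12] mem=[0,0,0,0]
After op 3 (*): stack=[120] mem=[0,0,0,0]
After op 4 (STO M3): stack=[empty] mem=[0,0,0,120]
After op 5 (push 11): stack=[11] mem=[0,0,0,120]
After op 6 (push 1): stack=[11,1] mem=[0,0,0,120]
After op 7 (STO M2): stack=[11] mem=[0,0,1,120]
After op 8 (push 4): stack=[11,4] mem=[0,0,1,120]
After op 9 (-): stack=[7] mem=[0,0,1,120]
After op 10 (dup): stack=[7,7] mem=[0,0,1,120]
After op 11 (push 6): stack=[7,7,6] mem=[0,0,1,120]
After op 12 (STO M3): stack=[7,7] mem=[0,0,1,6]
After op 13 (dup): stack=[7,7,7] mem=[0,0,1,6]
After op 14 (swap): stack=[7,7,7] mem=[0,0,1,6]
After op 15 (dup): stack=[7,7,7,7] mem=[0,0,1,6]
After op 16 (RCL M3): stack=[7,7,7,7,6] mem=[0,0,1,6]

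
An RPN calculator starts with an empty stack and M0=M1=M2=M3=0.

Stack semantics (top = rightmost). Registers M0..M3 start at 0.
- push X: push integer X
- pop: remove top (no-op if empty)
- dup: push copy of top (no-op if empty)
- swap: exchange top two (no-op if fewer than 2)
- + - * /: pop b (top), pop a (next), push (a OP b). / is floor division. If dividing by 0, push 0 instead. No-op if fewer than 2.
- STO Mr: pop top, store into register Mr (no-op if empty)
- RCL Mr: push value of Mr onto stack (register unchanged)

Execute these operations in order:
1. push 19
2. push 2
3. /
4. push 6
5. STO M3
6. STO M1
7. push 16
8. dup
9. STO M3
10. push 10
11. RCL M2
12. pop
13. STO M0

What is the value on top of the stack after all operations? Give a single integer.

Answer: 16

Derivation:
After op 1 (push 19): stack=[19] mem=[0,0,0,0]
After op 2 (push 2): stack=[19,2] mem=[0,0,0,0]
After op 3 (/): stack=[9] mem=[0,0,0,0]
After op 4 (push 6): stack=[9,6] mem=[0,0,0,0]
After op 5 (STO M3): stack=[9] mem=[0,0,0,6]
After op 6 (STO M1): stack=[empty] mem=[0,9,0,6]
After op 7 (push 16): stack=[16] mem=[0,9,0,6]
After op 8 (dup): stack=[16,16] mem=[0,9,0,6]
After op 9 (STO M3): stack=[16] mem=[0,9,0,16]
After op 10 (push 10): stack=[16,10] mem=[0,9,0,16]
After op 11 (RCL M2): stack=[16,10,0] mem=[0,9,0,16]
After op 12 (pop): stack=[16,10] mem=[0,9,0,16]
After op 13 (STO M0): stack=[16] mem=[10,9,0,16]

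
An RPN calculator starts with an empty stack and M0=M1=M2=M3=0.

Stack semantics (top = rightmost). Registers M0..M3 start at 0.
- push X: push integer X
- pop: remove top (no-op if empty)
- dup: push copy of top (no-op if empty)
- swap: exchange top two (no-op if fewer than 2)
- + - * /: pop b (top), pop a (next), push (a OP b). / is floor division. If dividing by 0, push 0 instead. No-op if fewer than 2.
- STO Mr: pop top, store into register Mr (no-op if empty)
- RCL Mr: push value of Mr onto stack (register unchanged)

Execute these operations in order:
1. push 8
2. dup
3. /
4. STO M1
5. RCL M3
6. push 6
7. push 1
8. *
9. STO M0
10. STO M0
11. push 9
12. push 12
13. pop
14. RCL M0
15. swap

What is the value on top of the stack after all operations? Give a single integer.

Answer: 9

Derivation:
After op 1 (push 8): stack=[8] mem=[0,0,0,0]
After op 2 (dup): stack=[8,8] mem=[0,0,0,0]
After op 3 (/): stack=[1] mem=[0,0,0,0]
After op 4 (STO M1): stack=[empty] mem=[0,1,0,0]
After op 5 (RCL M3): stack=[0] mem=[0,1,0,0]
After op 6 (push 6): stack=[0,6] mem=[0,1,0,0]
After op 7 (push 1): stack=[0,6,1] mem=[0,1,0,0]
After op 8 (*): stack=[0,6] mem=[0,1,0,0]
After op 9 (STO M0): stack=[0] mem=[6,1,0,0]
After op 10 (STO M0): stack=[empty] mem=[0,1,0,0]
After op 11 (push 9): stack=[9] mem=[0,1,0,0]
After op 12 (push 12): stack=[9,12] mem=[0,1,0,0]
After op 13 (pop): stack=[9] mem=[0,1,0,0]
After op 14 (RCL M0): stack=[9,0] mem=[0,1,0,0]
After op 15 (swap): stack=[0,9] mem=[0,1,0,0]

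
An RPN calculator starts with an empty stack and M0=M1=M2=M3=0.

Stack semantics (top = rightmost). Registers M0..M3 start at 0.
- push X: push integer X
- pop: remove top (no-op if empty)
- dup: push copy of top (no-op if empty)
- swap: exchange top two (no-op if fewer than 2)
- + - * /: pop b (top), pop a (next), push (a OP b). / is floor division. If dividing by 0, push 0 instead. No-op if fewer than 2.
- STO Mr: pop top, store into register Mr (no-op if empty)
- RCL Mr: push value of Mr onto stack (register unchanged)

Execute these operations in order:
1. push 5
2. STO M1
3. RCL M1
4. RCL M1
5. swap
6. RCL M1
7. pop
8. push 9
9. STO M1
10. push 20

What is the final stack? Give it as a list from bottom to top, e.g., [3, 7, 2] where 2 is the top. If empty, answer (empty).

After op 1 (push 5): stack=[5] mem=[0,0,0,0]
After op 2 (STO M1): stack=[empty] mem=[0,5,0,0]
After op 3 (RCL M1): stack=[5] mem=[0,5,0,0]
After op 4 (RCL M1): stack=[5,5] mem=[0,5,0,0]
After op 5 (swap): stack=[5,5] mem=[0,5,0,0]
After op 6 (RCL M1): stack=[5,5,5] mem=[0,5,0,0]
After op 7 (pop): stack=[5,5] mem=[0,5,0,0]
After op 8 (push 9): stack=[5,5,9] mem=[0,5,0,0]
After op 9 (STO M1): stack=[5,5] mem=[0,9,0,0]
After op 10 (push 20): stack=[5,5,20] mem=[0,9,0,0]

Answer: [5, 5, 20]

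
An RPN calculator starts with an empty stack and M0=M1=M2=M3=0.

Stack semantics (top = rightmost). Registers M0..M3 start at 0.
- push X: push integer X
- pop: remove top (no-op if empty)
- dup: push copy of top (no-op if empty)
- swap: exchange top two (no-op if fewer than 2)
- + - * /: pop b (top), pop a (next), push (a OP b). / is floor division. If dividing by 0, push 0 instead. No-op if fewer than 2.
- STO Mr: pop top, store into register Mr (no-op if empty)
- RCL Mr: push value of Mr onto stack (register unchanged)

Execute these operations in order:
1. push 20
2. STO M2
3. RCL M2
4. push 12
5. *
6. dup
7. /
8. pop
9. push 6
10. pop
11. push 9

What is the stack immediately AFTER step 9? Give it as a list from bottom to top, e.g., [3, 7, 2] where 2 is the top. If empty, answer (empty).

After op 1 (push 20): stack=[20] mem=[0,0,0,0]
After op 2 (STO M2): stack=[empty] mem=[0,0,20,0]
After op 3 (RCL M2): stack=[20] mem=[0,0,20,0]
After op 4 (push 12): stack=[20,12] mem=[0,0,20,0]
After op 5 (*): stack=[240] mem=[0,0,20,0]
After op 6 (dup): stack=[240,240] mem=[0,0,20,0]
After op 7 (/): stack=[1] mem=[0,0,20,0]
After op 8 (pop): stack=[empty] mem=[0,0,20,0]
After op 9 (push 6): stack=[6] mem=[0,0,20,0]

[6]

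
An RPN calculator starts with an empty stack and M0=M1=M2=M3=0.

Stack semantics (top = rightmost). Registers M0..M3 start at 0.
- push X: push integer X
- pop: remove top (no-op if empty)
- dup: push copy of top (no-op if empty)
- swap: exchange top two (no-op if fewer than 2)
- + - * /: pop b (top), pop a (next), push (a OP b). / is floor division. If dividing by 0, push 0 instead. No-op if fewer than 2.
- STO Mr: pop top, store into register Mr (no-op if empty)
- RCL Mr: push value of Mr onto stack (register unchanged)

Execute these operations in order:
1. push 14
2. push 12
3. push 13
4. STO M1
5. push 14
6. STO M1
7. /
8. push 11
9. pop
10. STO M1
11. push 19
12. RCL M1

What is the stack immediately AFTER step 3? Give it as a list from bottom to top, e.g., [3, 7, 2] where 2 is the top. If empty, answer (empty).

After op 1 (push 14): stack=[14] mem=[0,0,0,0]
After op 2 (push 12): stack=[14,12] mem=[0,0,0,0]
After op 3 (push 13): stack=[14,12,13] mem=[0,0,0,0]

[14, 12, 13]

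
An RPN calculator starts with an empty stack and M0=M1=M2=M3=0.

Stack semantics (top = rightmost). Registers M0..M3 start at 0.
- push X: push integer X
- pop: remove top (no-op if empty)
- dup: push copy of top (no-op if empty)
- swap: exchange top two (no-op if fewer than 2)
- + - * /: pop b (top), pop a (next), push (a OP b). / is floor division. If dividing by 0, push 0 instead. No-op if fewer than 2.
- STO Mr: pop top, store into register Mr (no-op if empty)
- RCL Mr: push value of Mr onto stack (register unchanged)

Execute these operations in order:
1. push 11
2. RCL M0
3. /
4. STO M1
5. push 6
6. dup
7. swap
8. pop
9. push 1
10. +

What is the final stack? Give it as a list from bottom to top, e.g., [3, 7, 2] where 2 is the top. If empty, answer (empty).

Answer: [7]

Derivation:
After op 1 (push 11): stack=[11] mem=[0,0,0,0]
After op 2 (RCL M0): stack=[11,0] mem=[0,0,0,0]
After op 3 (/): stack=[0] mem=[0,0,0,0]
After op 4 (STO M1): stack=[empty] mem=[0,0,0,0]
After op 5 (push 6): stack=[6] mem=[0,0,0,0]
After op 6 (dup): stack=[6,6] mem=[0,0,0,0]
After op 7 (swap): stack=[6,6] mem=[0,0,0,0]
After op 8 (pop): stack=[6] mem=[0,0,0,0]
After op 9 (push 1): stack=[6,1] mem=[0,0,0,0]
After op 10 (+): stack=[7] mem=[0,0,0,0]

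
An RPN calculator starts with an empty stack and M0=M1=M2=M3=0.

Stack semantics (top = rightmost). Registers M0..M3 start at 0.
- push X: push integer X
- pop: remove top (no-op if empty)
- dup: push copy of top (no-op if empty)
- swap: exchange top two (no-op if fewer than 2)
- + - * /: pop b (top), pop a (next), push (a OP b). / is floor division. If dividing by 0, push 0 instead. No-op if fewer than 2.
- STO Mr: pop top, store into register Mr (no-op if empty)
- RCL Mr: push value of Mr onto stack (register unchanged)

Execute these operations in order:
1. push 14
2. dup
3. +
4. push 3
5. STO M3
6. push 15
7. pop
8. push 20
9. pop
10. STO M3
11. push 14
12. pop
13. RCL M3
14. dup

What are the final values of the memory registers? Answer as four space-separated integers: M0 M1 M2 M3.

Answer: 0 0 0 28

Derivation:
After op 1 (push 14): stack=[14] mem=[0,0,0,0]
After op 2 (dup): stack=[14,14] mem=[0,0,0,0]
After op 3 (+): stack=[28] mem=[0,0,0,0]
After op 4 (push 3): stack=[28,3] mem=[0,0,0,0]
After op 5 (STO M3): stack=[28] mem=[0,0,0,3]
After op 6 (push 15): stack=[28,15] mem=[0,0,0,3]
After op 7 (pop): stack=[28] mem=[0,0,0,3]
After op 8 (push 20): stack=[28,20] mem=[0,0,0,3]
After op 9 (pop): stack=[28] mem=[0,0,0,3]
After op 10 (STO M3): stack=[empty] mem=[0,0,0,28]
After op 11 (push 14): stack=[14] mem=[0,0,0,28]
After op 12 (pop): stack=[empty] mem=[0,0,0,28]
After op 13 (RCL M3): stack=[28] mem=[0,0,0,28]
After op 14 (dup): stack=[28,28] mem=[0,0,0,28]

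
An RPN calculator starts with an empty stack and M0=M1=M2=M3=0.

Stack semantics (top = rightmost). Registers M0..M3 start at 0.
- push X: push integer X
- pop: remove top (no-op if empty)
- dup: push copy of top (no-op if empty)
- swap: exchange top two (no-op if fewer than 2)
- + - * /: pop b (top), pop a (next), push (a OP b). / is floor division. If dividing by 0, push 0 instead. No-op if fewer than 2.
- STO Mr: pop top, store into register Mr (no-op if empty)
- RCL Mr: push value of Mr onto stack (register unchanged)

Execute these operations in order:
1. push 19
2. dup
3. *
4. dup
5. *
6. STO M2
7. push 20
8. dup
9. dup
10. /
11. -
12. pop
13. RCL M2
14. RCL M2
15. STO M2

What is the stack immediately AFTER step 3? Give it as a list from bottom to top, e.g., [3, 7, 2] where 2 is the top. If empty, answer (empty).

After op 1 (push 19): stack=[19] mem=[0,0,0,0]
After op 2 (dup): stack=[19,19] mem=[0,0,0,0]
After op 3 (*): stack=[361] mem=[0,0,0,0]

[361]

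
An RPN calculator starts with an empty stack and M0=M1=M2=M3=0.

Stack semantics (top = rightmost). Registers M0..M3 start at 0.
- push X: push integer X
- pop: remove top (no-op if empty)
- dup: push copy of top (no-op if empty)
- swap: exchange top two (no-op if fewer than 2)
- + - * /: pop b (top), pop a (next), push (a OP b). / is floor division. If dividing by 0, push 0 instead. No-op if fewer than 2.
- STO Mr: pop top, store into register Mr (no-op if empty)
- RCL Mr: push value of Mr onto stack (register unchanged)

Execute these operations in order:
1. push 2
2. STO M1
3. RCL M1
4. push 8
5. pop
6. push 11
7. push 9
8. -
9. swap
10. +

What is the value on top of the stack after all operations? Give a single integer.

Answer: 4

Derivation:
After op 1 (push 2): stack=[2] mem=[0,0,0,0]
After op 2 (STO M1): stack=[empty] mem=[0,2,0,0]
After op 3 (RCL M1): stack=[2] mem=[0,2,0,0]
After op 4 (push 8): stack=[2,8] mem=[0,2,0,0]
After op 5 (pop): stack=[2] mem=[0,2,0,0]
After op 6 (push 11): stack=[2,11] mem=[0,2,0,0]
After op 7 (push 9): stack=[2,11,9] mem=[0,2,0,0]
After op 8 (-): stack=[2,2] mem=[0,2,0,0]
After op 9 (swap): stack=[2,2] mem=[0,2,0,0]
After op 10 (+): stack=[4] mem=[0,2,0,0]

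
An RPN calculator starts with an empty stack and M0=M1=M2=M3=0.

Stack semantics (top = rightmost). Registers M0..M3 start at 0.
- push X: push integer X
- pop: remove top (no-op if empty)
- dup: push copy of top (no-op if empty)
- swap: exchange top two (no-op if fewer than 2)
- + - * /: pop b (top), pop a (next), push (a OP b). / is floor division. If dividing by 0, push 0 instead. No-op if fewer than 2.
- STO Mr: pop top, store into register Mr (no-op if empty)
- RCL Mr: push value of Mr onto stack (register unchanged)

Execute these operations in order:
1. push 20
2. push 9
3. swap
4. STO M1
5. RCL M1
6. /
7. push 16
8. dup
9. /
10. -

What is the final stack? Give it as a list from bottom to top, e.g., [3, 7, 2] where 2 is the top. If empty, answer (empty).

After op 1 (push 20): stack=[20] mem=[0,0,0,0]
After op 2 (push 9): stack=[20,9] mem=[0,0,0,0]
After op 3 (swap): stack=[9,20] mem=[0,0,0,0]
After op 4 (STO M1): stack=[9] mem=[0,20,0,0]
After op 5 (RCL M1): stack=[9,20] mem=[0,20,0,0]
After op 6 (/): stack=[0] mem=[0,20,0,0]
After op 7 (push 16): stack=[0,16] mem=[0,20,0,0]
After op 8 (dup): stack=[0,16,16] mem=[0,20,0,0]
After op 9 (/): stack=[0,1] mem=[0,20,0,0]
After op 10 (-): stack=[-1] mem=[0,20,0,0]

Answer: [-1]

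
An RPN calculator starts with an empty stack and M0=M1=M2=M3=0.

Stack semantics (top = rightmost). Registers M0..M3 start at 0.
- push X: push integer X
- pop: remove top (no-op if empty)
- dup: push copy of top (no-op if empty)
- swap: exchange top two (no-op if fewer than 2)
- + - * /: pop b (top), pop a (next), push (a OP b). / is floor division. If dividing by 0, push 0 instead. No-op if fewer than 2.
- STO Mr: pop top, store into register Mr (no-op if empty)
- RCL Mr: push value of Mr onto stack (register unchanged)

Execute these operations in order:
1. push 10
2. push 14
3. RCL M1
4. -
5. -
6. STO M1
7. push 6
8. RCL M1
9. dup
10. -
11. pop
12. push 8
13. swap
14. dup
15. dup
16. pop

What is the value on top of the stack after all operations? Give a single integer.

Answer: 6

Derivation:
After op 1 (push 10): stack=[10] mem=[0,0,0,0]
After op 2 (push 14): stack=[10,14] mem=[0,0,0,0]
After op 3 (RCL M1): stack=[10,14,0] mem=[0,0,0,0]
After op 4 (-): stack=[10,14] mem=[0,0,0,0]
After op 5 (-): stack=[-4] mem=[0,0,0,0]
After op 6 (STO M1): stack=[empty] mem=[0,-4,0,0]
After op 7 (push 6): stack=[6] mem=[0,-4,0,0]
After op 8 (RCL M1): stack=[6,-4] mem=[0,-4,0,0]
After op 9 (dup): stack=[6,-4,-4] mem=[0,-4,0,0]
After op 10 (-): stack=[6,0] mem=[0,-4,0,0]
After op 11 (pop): stack=[6] mem=[0,-4,0,0]
After op 12 (push 8): stack=[6,8] mem=[0,-4,0,0]
After op 13 (swap): stack=[8,6] mem=[0,-4,0,0]
After op 14 (dup): stack=[8,6,6] mem=[0,-4,0,0]
After op 15 (dup): stack=[8,6,6,6] mem=[0,-4,0,0]
After op 16 (pop): stack=[8,6,6] mem=[0,-4,0,0]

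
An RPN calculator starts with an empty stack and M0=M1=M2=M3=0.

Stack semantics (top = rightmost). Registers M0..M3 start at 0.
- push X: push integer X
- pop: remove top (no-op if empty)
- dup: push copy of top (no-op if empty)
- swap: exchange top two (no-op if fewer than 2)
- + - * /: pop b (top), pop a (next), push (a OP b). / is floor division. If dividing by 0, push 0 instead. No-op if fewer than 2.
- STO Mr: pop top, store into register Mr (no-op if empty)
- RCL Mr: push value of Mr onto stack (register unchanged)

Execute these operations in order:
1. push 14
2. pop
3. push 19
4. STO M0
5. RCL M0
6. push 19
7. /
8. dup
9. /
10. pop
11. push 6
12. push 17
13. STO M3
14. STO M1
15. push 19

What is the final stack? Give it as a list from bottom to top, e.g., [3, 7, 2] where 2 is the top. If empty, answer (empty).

Answer: [19]

Derivation:
After op 1 (push 14): stack=[14] mem=[0,0,0,0]
After op 2 (pop): stack=[empty] mem=[0,0,0,0]
After op 3 (push 19): stack=[19] mem=[0,0,0,0]
After op 4 (STO M0): stack=[empty] mem=[19,0,0,0]
After op 5 (RCL M0): stack=[19] mem=[19,0,0,0]
After op 6 (push 19): stack=[19,19] mem=[19,0,0,0]
After op 7 (/): stack=[1] mem=[19,0,0,0]
After op 8 (dup): stack=[1,1] mem=[19,0,0,0]
After op 9 (/): stack=[1] mem=[19,0,0,0]
After op 10 (pop): stack=[empty] mem=[19,0,0,0]
After op 11 (push 6): stack=[6] mem=[19,0,0,0]
After op 12 (push 17): stack=[6,17] mem=[19,0,0,0]
After op 13 (STO M3): stack=[6] mem=[19,0,0,17]
After op 14 (STO M1): stack=[empty] mem=[19,6,0,17]
After op 15 (push 19): stack=[19] mem=[19,6,0,17]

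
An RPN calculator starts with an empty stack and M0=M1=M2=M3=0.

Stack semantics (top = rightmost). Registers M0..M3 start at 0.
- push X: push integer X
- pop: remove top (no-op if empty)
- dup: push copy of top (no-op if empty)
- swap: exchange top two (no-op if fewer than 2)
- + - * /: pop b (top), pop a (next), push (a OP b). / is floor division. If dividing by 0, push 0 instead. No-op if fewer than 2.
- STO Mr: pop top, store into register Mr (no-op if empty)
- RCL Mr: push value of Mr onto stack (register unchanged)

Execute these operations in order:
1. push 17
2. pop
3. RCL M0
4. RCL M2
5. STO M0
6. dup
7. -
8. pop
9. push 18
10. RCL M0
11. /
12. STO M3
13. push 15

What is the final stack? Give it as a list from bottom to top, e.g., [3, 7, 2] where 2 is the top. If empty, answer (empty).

After op 1 (push 17): stack=[17] mem=[0,0,0,0]
After op 2 (pop): stack=[empty] mem=[0,0,0,0]
After op 3 (RCL M0): stack=[0] mem=[0,0,0,0]
After op 4 (RCL M2): stack=[0,0] mem=[0,0,0,0]
After op 5 (STO M0): stack=[0] mem=[0,0,0,0]
After op 6 (dup): stack=[0,0] mem=[0,0,0,0]
After op 7 (-): stack=[0] mem=[0,0,0,0]
After op 8 (pop): stack=[empty] mem=[0,0,0,0]
After op 9 (push 18): stack=[18] mem=[0,0,0,0]
After op 10 (RCL M0): stack=[18,0] mem=[0,0,0,0]
After op 11 (/): stack=[0] mem=[0,0,0,0]
After op 12 (STO M3): stack=[empty] mem=[0,0,0,0]
After op 13 (push 15): stack=[15] mem=[0,0,0,0]

Answer: [15]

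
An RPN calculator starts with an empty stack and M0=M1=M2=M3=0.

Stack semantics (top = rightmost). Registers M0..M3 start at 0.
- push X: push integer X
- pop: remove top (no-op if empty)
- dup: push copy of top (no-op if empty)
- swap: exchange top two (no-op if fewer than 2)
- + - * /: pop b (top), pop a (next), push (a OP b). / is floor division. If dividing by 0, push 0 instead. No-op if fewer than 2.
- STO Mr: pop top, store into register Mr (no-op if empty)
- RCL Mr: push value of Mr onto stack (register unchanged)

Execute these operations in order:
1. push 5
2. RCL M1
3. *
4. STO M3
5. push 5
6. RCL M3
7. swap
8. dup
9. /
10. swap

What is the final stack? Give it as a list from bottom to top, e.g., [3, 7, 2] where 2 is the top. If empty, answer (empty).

After op 1 (push 5): stack=[5] mem=[0,0,0,0]
After op 2 (RCL M1): stack=[5,0] mem=[0,0,0,0]
After op 3 (*): stack=[0] mem=[0,0,0,0]
After op 4 (STO M3): stack=[empty] mem=[0,0,0,0]
After op 5 (push 5): stack=[5] mem=[0,0,0,0]
After op 6 (RCL M3): stack=[5,0] mem=[0,0,0,0]
After op 7 (swap): stack=[0,5] mem=[0,0,0,0]
After op 8 (dup): stack=[0,5,5] mem=[0,0,0,0]
After op 9 (/): stack=[0,1] mem=[0,0,0,0]
After op 10 (swap): stack=[1,0] mem=[0,0,0,0]

Answer: [1, 0]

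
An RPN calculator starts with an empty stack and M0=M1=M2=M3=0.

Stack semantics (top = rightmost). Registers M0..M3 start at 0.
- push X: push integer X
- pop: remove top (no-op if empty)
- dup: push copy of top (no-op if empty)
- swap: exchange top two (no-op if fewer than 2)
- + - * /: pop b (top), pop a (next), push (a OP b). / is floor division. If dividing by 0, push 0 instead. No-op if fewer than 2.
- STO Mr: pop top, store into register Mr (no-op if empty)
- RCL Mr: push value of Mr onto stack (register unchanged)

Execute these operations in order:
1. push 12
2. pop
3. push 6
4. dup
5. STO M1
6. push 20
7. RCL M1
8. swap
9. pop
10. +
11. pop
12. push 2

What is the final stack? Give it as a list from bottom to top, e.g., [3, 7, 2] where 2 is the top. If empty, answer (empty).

After op 1 (push 12): stack=[12] mem=[0,0,0,0]
After op 2 (pop): stack=[empty] mem=[0,0,0,0]
After op 3 (push 6): stack=[6] mem=[0,0,0,0]
After op 4 (dup): stack=[6,6] mem=[0,0,0,0]
After op 5 (STO M1): stack=[6] mem=[0,6,0,0]
After op 6 (push 20): stack=[6,20] mem=[0,6,0,0]
After op 7 (RCL M1): stack=[6,20,6] mem=[0,6,0,0]
After op 8 (swap): stack=[6,6,20] mem=[0,6,0,0]
After op 9 (pop): stack=[6,6] mem=[0,6,0,0]
After op 10 (+): stack=[12] mem=[0,6,0,0]
After op 11 (pop): stack=[empty] mem=[0,6,0,0]
After op 12 (push 2): stack=[2] mem=[0,6,0,0]

Answer: [2]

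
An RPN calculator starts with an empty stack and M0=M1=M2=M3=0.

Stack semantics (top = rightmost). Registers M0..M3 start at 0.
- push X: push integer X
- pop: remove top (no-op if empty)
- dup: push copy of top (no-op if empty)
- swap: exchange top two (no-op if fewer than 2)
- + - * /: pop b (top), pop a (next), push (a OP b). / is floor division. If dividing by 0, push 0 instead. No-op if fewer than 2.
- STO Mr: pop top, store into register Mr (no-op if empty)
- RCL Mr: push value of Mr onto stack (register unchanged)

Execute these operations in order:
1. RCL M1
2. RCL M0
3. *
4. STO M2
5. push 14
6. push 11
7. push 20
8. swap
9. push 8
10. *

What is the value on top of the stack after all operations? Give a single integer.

Answer: 88

Derivation:
After op 1 (RCL M1): stack=[0] mem=[0,0,0,0]
After op 2 (RCL M0): stack=[0,0] mem=[0,0,0,0]
After op 3 (*): stack=[0] mem=[0,0,0,0]
After op 4 (STO M2): stack=[empty] mem=[0,0,0,0]
After op 5 (push 14): stack=[14] mem=[0,0,0,0]
After op 6 (push 11): stack=[14,11] mem=[0,0,0,0]
After op 7 (push 20): stack=[14,11,20] mem=[0,0,0,0]
After op 8 (swap): stack=[14,20,11] mem=[0,0,0,0]
After op 9 (push 8): stack=[14,20,11,8] mem=[0,0,0,0]
After op 10 (*): stack=[14,20,88] mem=[0,0,0,0]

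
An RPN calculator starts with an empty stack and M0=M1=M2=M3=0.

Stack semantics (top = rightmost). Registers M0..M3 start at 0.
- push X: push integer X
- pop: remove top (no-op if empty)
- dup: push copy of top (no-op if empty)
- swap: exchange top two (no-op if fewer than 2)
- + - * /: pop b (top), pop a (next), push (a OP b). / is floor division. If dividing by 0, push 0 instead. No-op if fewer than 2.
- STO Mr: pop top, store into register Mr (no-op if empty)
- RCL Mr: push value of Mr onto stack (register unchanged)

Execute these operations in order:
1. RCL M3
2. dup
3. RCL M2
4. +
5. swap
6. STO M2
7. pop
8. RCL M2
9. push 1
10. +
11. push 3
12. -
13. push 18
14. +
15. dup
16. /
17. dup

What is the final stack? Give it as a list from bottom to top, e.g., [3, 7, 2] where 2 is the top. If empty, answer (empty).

Answer: [1, 1]

Derivation:
After op 1 (RCL M3): stack=[0] mem=[0,0,0,0]
After op 2 (dup): stack=[0,0] mem=[0,0,0,0]
After op 3 (RCL M2): stack=[0,0,0] mem=[0,0,0,0]
After op 4 (+): stack=[0,0] mem=[0,0,0,0]
After op 5 (swap): stack=[0,0] mem=[0,0,0,0]
After op 6 (STO M2): stack=[0] mem=[0,0,0,0]
After op 7 (pop): stack=[empty] mem=[0,0,0,0]
After op 8 (RCL M2): stack=[0] mem=[0,0,0,0]
After op 9 (push 1): stack=[0,1] mem=[0,0,0,0]
After op 10 (+): stack=[1] mem=[0,0,0,0]
After op 11 (push 3): stack=[1,3] mem=[0,0,0,0]
After op 12 (-): stack=[-2] mem=[0,0,0,0]
After op 13 (push 18): stack=[-2,18] mem=[0,0,0,0]
After op 14 (+): stack=[16] mem=[0,0,0,0]
After op 15 (dup): stack=[16,16] mem=[0,0,0,0]
After op 16 (/): stack=[1] mem=[0,0,0,0]
After op 17 (dup): stack=[1,1] mem=[0,0,0,0]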